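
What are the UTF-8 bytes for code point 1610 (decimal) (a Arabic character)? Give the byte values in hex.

D9 8A

U+064A = 0x64A = 1610 decimal. In range U+0080–U+07FF → 2-byte form: 110xxxxx 10xxxxxx.
Binary (11 bits): 11001001010.
Split 5+6: 11001 | 001010.
Byte 1: 11011001 = 0xD9.
Byte 2: 10001010 = 0x8A.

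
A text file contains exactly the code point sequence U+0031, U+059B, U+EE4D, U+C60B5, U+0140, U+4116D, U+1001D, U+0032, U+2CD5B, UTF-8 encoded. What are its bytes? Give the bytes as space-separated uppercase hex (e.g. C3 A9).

31 D6 9B EE B9 8D F3 86 82 B5 C5 80 F1 81 85 AD F0 90 80 9D 32 F0 AC B5 9B

U+0031: 1-byte form → 31.
U+059B: 2-byte form → D6 9B.
U+EE4D: 3-byte form → EE B9 8D.
U+C60B5: 4-byte form → F3 86 82 B5.
U+0140: 2-byte form → C5 80.
U+4116D: 4-byte form → F1 81 85 AD.
U+1001D: 4-byte form → F0 90 80 9D.
U+0032: 1-byte form → 32.
U+2CD5B: 4-byte form → F0 AC B5 9B.
Concatenated (25 bytes): 31 D6 9B EE B9 8D F3 86 82 B5 C5 80 F1 81 85 AD F0 90 80 9D 32 F0 AC B5 9B.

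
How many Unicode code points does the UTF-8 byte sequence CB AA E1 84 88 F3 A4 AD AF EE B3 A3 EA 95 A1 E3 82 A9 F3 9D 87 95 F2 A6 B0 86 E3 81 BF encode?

9

Byte at offset 0: 0xCB = 11001011 → 2-byte char (#1). Advance 2.
Byte at offset 2: 0xE1 = 11100001 → 3-byte char (#2). Advance 3.
Byte at offset 5: 0xF3 = 11110011 → 4-byte char (#3). Advance 4.
Byte at offset 9: 0xEE = 11101110 → 3-byte char (#4). Advance 3.
Byte at offset 12: 0xEA = 11101010 → 3-byte char (#5). Advance 3.
Byte at offset 15: 0xE3 = 11100011 → 3-byte char (#6). Advance 3.
Byte at offset 18: 0xF3 = 11110011 → 4-byte char (#7). Advance 4.
Byte at offset 22: 0xF2 = 11110010 → 4-byte char (#8). Advance 4.
Byte at offset 26: 0xE3 = 11100011 → 3-byte char (#9). Advance 3.
Reached end at offset 29 after 9 code points.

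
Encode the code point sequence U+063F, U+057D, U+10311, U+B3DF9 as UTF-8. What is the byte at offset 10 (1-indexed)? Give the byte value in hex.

0xB3

1-indexed offset 10 is 0-indexed offset 9.
U+063F → 2-byte form D8 BF at offsets 0–1.
U+057D → 2-byte form D5 BD at offsets 2–3.
U+10311 → 4-byte form F0 90 8C 91 at offsets 4–7.
U+B3DF9 → 4-byte form F2 B3 B7 B9 at offsets 8–11.
Offset 9 falls in char 4's range; it's byte 2 of F2 B3 B7 B9 = 0xB3.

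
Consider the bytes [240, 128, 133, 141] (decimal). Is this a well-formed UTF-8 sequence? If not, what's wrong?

Leading byte 0xF0 = 11110000 → 4-byte form.
Continuation bytes all match 10xxxxxx. Payload decodes to 0x14D.
But 0x14D < 0x10000, the minimum for a 4-byte sequence — this is an overlong encoding.

invalid (overlong encoding)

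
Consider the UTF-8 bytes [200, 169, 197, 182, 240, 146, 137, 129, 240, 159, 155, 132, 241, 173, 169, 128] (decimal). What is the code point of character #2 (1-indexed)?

Offset 0: leading byte 0xC8 = 11001000 → 2-byte char #1 = C8 A9.
Offset 2: leading byte 0xC5 = 11000101 → 2-byte char #2 = C5 B6.
Leading byte 0xC5 = 11000101 matches 110xxxxx → 2-byte sequence.
Byte 1: 0xC5 = 11000101, payload 00101 (5 bits).
Byte 2: 0xB6 = 10110110 (10xxxxxx ✓), payload 110110.
Concatenate: 00101110110 = 0x176 (11 bits → U+0176).

U+0176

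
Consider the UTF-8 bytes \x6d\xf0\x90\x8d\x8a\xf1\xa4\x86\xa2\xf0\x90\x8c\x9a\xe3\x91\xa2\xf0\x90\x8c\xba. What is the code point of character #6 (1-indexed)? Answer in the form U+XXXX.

Offset 0: leading byte 0x6D = 01101101 → 1-byte char #1 = 6D.
Offset 1: leading byte 0xF0 = 11110000 → 4-byte char #2 = F0 90 8D 8A.
Offset 5: leading byte 0xF1 = 11110001 → 4-byte char #3 = F1 A4 86 A2.
Offset 9: leading byte 0xF0 = 11110000 → 4-byte char #4 = F0 90 8C 9A.
Offset 13: leading byte 0xE3 = 11100011 → 3-byte char #5 = E3 91 A2.
Offset 16: leading byte 0xF0 = 11110000 → 4-byte char #6 = F0 90 8C BA.
Leading byte 0xF0 = 11110000 matches 11110xxx → 4-byte sequence.
Byte 1: 0xF0 = 11110000, payload 000 (3 bits).
Byte 2: 0x90 = 10010000 (10xxxxxx ✓), payload 010000.
Byte 3: 0x8C = 10001100 (10xxxxxx ✓), payload 001100.
Byte 4: 0xBA = 10111010 (10xxxxxx ✓), payload 111010.
Concatenate: 000010000001100111010 = 0x1033A (21 bits → U+1033A).

U+1033A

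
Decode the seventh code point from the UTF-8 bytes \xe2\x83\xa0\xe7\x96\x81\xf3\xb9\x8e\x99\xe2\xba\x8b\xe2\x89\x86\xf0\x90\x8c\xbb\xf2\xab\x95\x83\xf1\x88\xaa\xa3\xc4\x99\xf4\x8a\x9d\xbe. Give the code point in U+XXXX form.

U+AB543

Offset 0: leading byte 0xE2 = 11100010 → 3-byte char #1 = E2 83 A0.
Offset 3: leading byte 0xE7 = 11100111 → 3-byte char #2 = E7 96 81.
Offset 6: leading byte 0xF3 = 11110011 → 4-byte char #3 = F3 B9 8E 99.
Offset 10: leading byte 0xE2 = 11100010 → 3-byte char #4 = E2 BA 8B.
Offset 13: leading byte 0xE2 = 11100010 → 3-byte char #5 = E2 89 86.
Offset 16: leading byte 0xF0 = 11110000 → 4-byte char #6 = F0 90 8C BB.
Offset 20: leading byte 0xF2 = 11110010 → 4-byte char #7 = F2 AB 95 83.
Leading byte 0xF2 = 11110010 matches 11110xxx → 4-byte sequence.
Byte 1: 0xF2 = 11110010, payload 010 (3 bits).
Byte 2: 0xAB = 10101011 (10xxxxxx ✓), payload 101011.
Byte 3: 0x95 = 10010101 (10xxxxxx ✓), payload 010101.
Byte 4: 0x83 = 10000011 (10xxxxxx ✓), payload 000011.
Concatenate: 010101011010101000011 = 0xAB543 (21 bits → U+AB543).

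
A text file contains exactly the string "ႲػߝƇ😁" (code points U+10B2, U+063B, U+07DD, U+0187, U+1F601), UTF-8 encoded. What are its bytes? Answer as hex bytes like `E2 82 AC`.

E1 82 B2 D8 BB DF 9D C6 87 F0 9F 98 81

U+10B2: 3-byte form → E1 82 B2.
U+063B: 2-byte form → D8 BB.
U+07DD: 2-byte form → DF 9D.
U+0187: 2-byte form → C6 87.
U+1F601: 4-byte form → F0 9F 98 81.
Concatenated (13 bytes): E1 82 B2 D8 BB DF 9D C6 87 F0 9F 98 81.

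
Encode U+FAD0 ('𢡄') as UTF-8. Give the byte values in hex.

U+FAD0 = 0xFAD0 = 64208 decimal. In range U+0800–U+FFFF → 3-byte form: 1110xxxx 10xxxxxx 10xxxxxx.
Binary (16 bits): 1111101011010000.
Split 4+6+6: 1111 | 101011 | 010000.
Byte 1: 11101111 = 0xEF.
Byte 2: 10101011 = 0xAB.
Byte 3: 10010000 = 0x90.

EF AB 90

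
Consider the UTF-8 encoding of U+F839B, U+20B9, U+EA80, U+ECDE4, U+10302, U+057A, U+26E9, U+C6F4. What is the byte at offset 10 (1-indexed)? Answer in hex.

1-indexed offset 10 is 0-indexed offset 9.
U+F839B → 4-byte form F3 B8 8E 9B at offsets 0–3.
U+20B9 → 3-byte form E2 82 B9 at offsets 4–6.
U+EA80 → 3-byte form EE AA 80 at offsets 7–9.
Offset 9 falls in char 3's range; it's byte 3 of EE AA 80 = 0x80.

0x80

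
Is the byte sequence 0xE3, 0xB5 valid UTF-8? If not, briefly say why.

Leading byte 0xE3 = 11100011 → 3-byte form, but only 2 bytes are present.

invalid (sequence truncated)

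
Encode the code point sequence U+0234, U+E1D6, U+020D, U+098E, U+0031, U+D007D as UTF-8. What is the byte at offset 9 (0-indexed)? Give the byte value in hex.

U+0234 → 2-byte form C8 B4 at offsets 0–1.
U+E1D6 → 3-byte form EE 87 96 at offsets 2–4.
U+020D → 2-byte form C8 8D at offsets 5–6.
U+098E → 3-byte form E0 A6 8E at offsets 7–9.
Offset 9 falls in char 4's range; it's byte 3 of E0 A6 8E = 0x8E.

0x8E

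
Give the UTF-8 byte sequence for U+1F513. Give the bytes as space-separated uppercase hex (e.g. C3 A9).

F0 9F 94 93

U+1F513 = 0x1F513 = 128275 decimal. In range U+10000–U+10FFFF → 4-byte form: 11110xxx 10xxxxxx 10xxxxxx 10xxxxxx.
Binary (21 bits): 000011111010100010011.
Split 3+6+6+6: 000 | 011111 | 010100 | 010011.
Byte 1: 11110000 = 0xF0.
Byte 2: 10011111 = 0x9F.
Byte 3: 10010100 = 0x94.
Byte 4: 10010011 = 0x93.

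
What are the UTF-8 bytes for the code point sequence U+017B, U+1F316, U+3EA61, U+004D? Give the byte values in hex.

U+017B: 2-byte form → C5 BB.
U+1F316: 4-byte form → F0 9F 8C 96.
U+3EA61: 4-byte form → F0 BE A9 A1.
U+004D: 1-byte form → 4D.
Concatenated (11 bytes): C5 BB F0 9F 8C 96 F0 BE A9 A1 4D.

C5 BB F0 9F 8C 96 F0 BE A9 A1 4D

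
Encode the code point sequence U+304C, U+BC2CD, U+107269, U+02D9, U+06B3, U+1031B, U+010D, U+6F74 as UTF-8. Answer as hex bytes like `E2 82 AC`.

E3 81 8C F2 BC 8B 8D F4 87 89 A9 CB 99 DA B3 F0 90 8C 9B C4 8D E6 BD B4

U+304C: 3-byte form → E3 81 8C.
U+BC2CD: 4-byte form → F2 BC 8B 8D.
U+107269: 4-byte form → F4 87 89 A9.
U+02D9: 2-byte form → CB 99.
U+06B3: 2-byte form → DA B3.
U+1031B: 4-byte form → F0 90 8C 9B.
U+010D: 2-byte form → C4 8D.
U+6F74: 3-byte form → E6 BD B4.
Concatenated (24 bytes): E3 81 8C F2 BC 8B 8D F4 87 89 A9 CB 99 DA B3 F0 90 8C 9B C4 8D E6 BD B4.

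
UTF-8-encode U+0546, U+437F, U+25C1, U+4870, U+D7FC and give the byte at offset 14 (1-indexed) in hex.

1-indexed offset 14 is 0-indexed offset 13.
U+0546 → 2-byte form D5 86 at offsets 0–1.
U+437F → 3-byte form E4 8D BF at offsets 2–4.
U+25C1 → 3-byte form E2 97 81 at offsets 5–7.
U+4870 → 3-byte form E4 A1 B0 at offsets 8–10.
U+D7FC → 3-byte form ED 9F BC at offsets 11–13.
Offset 13 falls in char 5's range; it's byte 3 of ED 9F BC = 0xBC.

0xBC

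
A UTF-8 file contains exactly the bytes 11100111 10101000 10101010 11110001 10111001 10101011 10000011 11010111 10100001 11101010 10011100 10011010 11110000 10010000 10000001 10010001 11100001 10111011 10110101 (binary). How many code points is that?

Byte at offset 0: 0xE7 = 11100111 → 3-byte char (#1). Advance 3.
Byte at offset 3: 0xF1 = 11110001 → 4-byte char (#2). Advance 4.
Byte at offset 7: 0xD7 = 11010111 → 2-byte char (#3). Advance 2.
Byte at offset 9: 0xEA = 11101010 → 3-byte char (#4). Advance 3.
Byte at offset 12: 0xF0 = 11110000 → 4-byte char (#5). Advance 4.
Byte at offset 16: 0xE1 = 11100001 → 3-byte char (#6). Advance 3.
Reached end at offset 19 after 6 code points.

6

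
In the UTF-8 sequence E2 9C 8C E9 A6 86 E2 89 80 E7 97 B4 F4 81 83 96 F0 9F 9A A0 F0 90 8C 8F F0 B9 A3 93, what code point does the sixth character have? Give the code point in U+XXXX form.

Offset 0: leading byte 0xE2 = 11100010 → 3-byte char #1 = E2 9C 8C.
Offset 3: leading byte 0xE9 = 11101001 → 3-byte char #2 = E9 A6 86.
Offset 6: leading byte 0xE2 = 11100010 → 3-byte char #3 = E2 89 80.
Offset 9: leading byte 0xE7 = 11100111 → 3-byte char #4 = E7 97 B4.
Offset 12: leading byte 0xF4 = 11110100 → 4-byte char #5 = F4 81 83 96.
Offset 16: leading byte 0xF0 = 11110000 → 4-byte char #6 = F0 9F 9A A0.
Leading byte 0xF0 = 11110000 matches 11110xxx → 4-byte sequence.
Byte 1: 0xF0 = 11110000, payload 000 (3 bits).
Byte 2: 0x9F = 10011111 (10xxxxxx ✓), payload 011111.
Byte 3: 0x9A = 10011010 (10xxxxxx ✓), payload 011010.
Byte 4: 0xA0 = 10100000 (10xxxxxx ✓), payload 100000.
Concatenate: 000011111011010100000 = 0x1F6A0 (21 bits → U+1F6A0).

U+1F6A0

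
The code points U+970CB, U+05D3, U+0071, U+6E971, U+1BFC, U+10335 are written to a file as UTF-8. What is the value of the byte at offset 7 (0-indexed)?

U+970CB → 4-byte form F2 97 83 8B at offsets 0–3.
U+05D3 → 2-byte form D7 93 at offsets 4–5.
U+0071 → 1-byte form 71 at offsets 6–6.
U+6E971 → 4-byte form F1 AE A5 B1 at offsets 7–10.
Offset 7 falls in char 4's range; it's byte 1 of F1 AE A5 B1 = 0xF1.

0xF1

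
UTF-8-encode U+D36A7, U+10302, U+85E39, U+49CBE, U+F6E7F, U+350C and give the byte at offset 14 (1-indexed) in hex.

1-indexed offset 14 is 0-indexed offset 13.
U+D36A7 → 4-byte form F3 93 9A A7 at offsets 0–3.
U+10302 → 4-byte form F0 90 8C 82 at offsets 4–7.
U+85E39 → 4-byte form F2 85 B8 B9 at offsets 8–11.
U+49CBE → 4-byte form F1 89 B2 BE at offsets 12–15.
Offset 13 falls in char 4's range; it's byte 2 of F1 89 B2 BE = 0x89.

0x89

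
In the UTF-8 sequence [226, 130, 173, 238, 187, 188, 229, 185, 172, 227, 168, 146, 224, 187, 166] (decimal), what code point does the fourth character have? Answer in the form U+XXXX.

Offset 0: leading byte 0xE2 = 11100010 → 3-byte char #1 = E2 82 AD.
Offset 3: leading byte 0xEE = 11101110 → 3-byte char #2 = EE BB BC.
Offset 6: leading byte 0xE5 = 11100101 → 3-byte char #3 = E5 B9 AC.
Offset 9: leading byte 0xE3 = 11100011 → 3-byte char #4 = E3 A8 92.
Leading byte 0xE3 = 11100011 matches 1110xxxx → 3-byte sequence.
Byte 1: 0xE3 = 11100011, payload 0011 (4 bits).
Byte 2: 0xA8 = 10101000 (10xxxxxx ✓), payload 101000.
Byte 3: 0x92 = 10010010 (10xxxxxx ✓), payload 010010.
Concatenate: 0011101000010010 = 0x3A12 (16 bits → U+3A12).

U+3A12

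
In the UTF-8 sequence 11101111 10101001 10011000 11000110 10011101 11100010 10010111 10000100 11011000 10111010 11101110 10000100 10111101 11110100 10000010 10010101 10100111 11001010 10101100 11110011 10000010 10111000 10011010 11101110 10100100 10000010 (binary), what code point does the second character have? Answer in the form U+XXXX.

Offset 0: leading byte 0xEF = 11101111 → 3-byte char #1 = EF A9 98.
Offset 3: leading byte 0xC6 = 11000110 → 2-byte char #2 = C6 9D.
Leading byte 0xC6 = 11000110 matches 110xxxxx → 2-byte sequence.
Byte 1: 0xC6 = 11000110, payload 00110 (5 bits).
Byte 2: 0x9D = 10011101 (10xxxxxx ✓), payload 011101.
Concatenate: 00110011101 = 0x19D (11 bits → U+019D).

U+019D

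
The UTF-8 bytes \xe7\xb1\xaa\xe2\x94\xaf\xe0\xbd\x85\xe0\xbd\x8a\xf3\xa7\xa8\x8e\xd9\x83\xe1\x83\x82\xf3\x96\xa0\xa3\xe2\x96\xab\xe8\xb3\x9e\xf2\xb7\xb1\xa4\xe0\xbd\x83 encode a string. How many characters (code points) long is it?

12

Byte at offset 0: 0xE7 = 11100111 → 3-byte char (#1). Advance 3.
Byte at offset 3: 0xE2 = 11100010 → 3-byte char (#2). Advance 3.
Byte at offset 6: 0xE0 = 11100000 → 3-byte char (#3). Advance 3.
Byte at offset 9: 0xE0 = 11100000 → 3-byte char (#4). Advance 3.
Byte at offset 12: 0xF3 = 11110011 → 4-byte char (#5). Advance 4.
Byte at offset 16: 0xD9 = 11011001 → 2-byte char (#6). Advance 2.
Byte at offset 18: 0xE1 = 11100001 → 3-byte char (#7). Advance 3.
Byte at offset 21: 0xF3 = 11110011 → 4-byte char (#8). Advance 4.
Byte at offset 25: 0xE2 = 11100010 → 3-byte char (#9). Advance 3.
Byte at offset 28: 0xE8 = 11101000 → 3-byte char (#10). Advance 3.
Byte at offset 31: 0xF2 = 11110010 → 4-byte char (#11). Advance 4.
Byte at offset 35: 0xE0 = 11100000 → 3-byte char (#12). Advance 3.
Reached end at offset 38 after 12 code points.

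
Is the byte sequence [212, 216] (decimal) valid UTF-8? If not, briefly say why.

invalid (non-continuation byte where continuation expected)

Leading byte 0xD4 = 11010100 → 2-byte form.
Byte 2 is 0xD8 = 11011000, which is not 10xxxxxx — expected a continuation byte.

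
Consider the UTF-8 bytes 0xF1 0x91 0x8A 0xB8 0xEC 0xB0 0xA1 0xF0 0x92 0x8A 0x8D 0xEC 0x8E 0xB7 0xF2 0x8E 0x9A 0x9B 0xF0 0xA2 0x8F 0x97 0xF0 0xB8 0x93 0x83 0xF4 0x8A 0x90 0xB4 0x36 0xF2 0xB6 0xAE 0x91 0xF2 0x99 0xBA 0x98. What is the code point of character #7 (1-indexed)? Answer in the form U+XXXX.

Offset 0: leading byte 0xF1 = 11110001 → 4-byte char #1 = F1 91 8A B8.
Offset 4: leading byte 0xEC = 11101100 → 3-byte char #2 = EC B0 A1.
Offset 7: leading byte 0xF0 = 11110000 → 4-byte char #3 = F0 92 8A 8D.
Offset 11: leading byte 0xEC = 11101100 → 3-byte char #4 = EC 8E B7.
Offset 14: leading byte 0xF2 = 11110010 → 4-byte char #5 = F2 8E 9A 9B.
Offset 18: leading byte 0xF0 = 11110000 → 4-byte char #6 = F0 A2 8F 97.
Offset 22: leading byte 0xF0 = 11110000 → 4-byte char #7 = F0 B8 93 83.
Leading byte 0xF0 = 11110000 matches 11110xxx → 4-byte sequence.
Byte 1: 0xF0 = 11110000, payload 000 (3 bits).
Byte 2: 0xB8 = 10111000 (10xxxxxx ✓), payload 111000.
Byte 3: 0x93 = 10010011 (10xxxxxx ✓), payload 010011.
Byte 4: 0x83 = 10000011 (10xxxxxx ✓), payload 000011.
Concatenate: 000111000010011000011 = 0x384C3 (21 bits → U+384C3).

U+384C3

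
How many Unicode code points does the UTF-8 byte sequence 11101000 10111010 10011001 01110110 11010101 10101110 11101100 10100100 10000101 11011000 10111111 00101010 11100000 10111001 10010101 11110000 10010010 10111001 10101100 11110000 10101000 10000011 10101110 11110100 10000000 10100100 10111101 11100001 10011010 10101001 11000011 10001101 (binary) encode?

Byte at offset 0: 0xE8 = 11101000 → 3-byte char (#1). Advance 3.
Byte at offset 3: 0x76 = 01110110 → 1-byte char (#2). Advance 1.
Byte at offset 4: 0xD5 = 11010101 → 2-byte char (#3). Advance 2.
Byte at offset 6: 0xEC = 11101100 → 3-byte char (#4). Advance 3.
Byte at offset 9: 0xD8 = 11011000 → 2-byte char (#5). Advance 2.
Byte at offset 11: 0x2A = 00101010 → 1-byte char (#6). Advance 1.
Byte at offset 12: 0xE0 = 11100000 → 3-byte char (#7). Advance 3.
Byte at offset 15: 0xF0 = 11110000 → 4-byte char (#8). Advance 4.
Byte at offset 19: 0xF0 = 11110000 → 4-byte char (#9). Advance 4.
Byte at offset 23: 0xF4 = 11110100 → 4-byte char (#10). Advance 4.
Byte at offset 27: 0xE1 = 11100001 → 3-byte char (#11). Advance 3.
Byte at offset 30: 0xC3 = 11000011 → 2-byte char (#12). Advance 2.
Reached end at offset 32 after 12 code points.

12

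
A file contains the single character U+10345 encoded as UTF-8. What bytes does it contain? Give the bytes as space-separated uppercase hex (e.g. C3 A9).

U+10345 = 0x10345 = 66373 decimal. In range U+10000–U+10FFFF → 4-byte form: 11110xxx 10xxxxxx 10xxxxxx 10xxxxxx.
Binary (21 bits): 000010000001101000101.
Split 3+6+6+6: 000 | 010000 | 001101 | 000101.
Byte 1: 11110000 = 0xF0.
Byte 2: 10010000 = 0x90.
Byte 3: 10001101 = 0x8D.
Byte 4: 10000101 = 0x85.

F0 90 8D 85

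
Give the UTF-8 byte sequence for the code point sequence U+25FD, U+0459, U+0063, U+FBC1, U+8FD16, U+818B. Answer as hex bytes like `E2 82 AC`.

U+25FD: 3-byte form → E2 97 BD.
U+0459: 2-byte form → D1 99.
U+0063: 1-byte form → 63.
U+FBC1: 3-byte form → EF AF 81.
U+8FD16: 4-byte form → F2 8F B4 96.
U+818B: 3-byte form → E8 86 8B.
Concatenated (16 bytes): E2 97 BD D1 99 63 EF AF 81 F2 8F B4 96 E8 86 8B.

E2 97 BD D1 99 63 EF AF 81 F2 8F B4 96 E8 86 8B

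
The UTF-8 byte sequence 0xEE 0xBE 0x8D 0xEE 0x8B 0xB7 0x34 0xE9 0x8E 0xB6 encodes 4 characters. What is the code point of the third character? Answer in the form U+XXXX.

Offset 0: leading byte 0xEE = 11101110 → 3-byte char #1 = EE BE 8D.
Offset 3: leading byte 0xEE = 11101110 → 3-byte char #2 = EE 8B B7.
Offset 6: leading byte 0x34 = 00110100 → 1-byte char #3 = 34.
Leading byte 0x34 = 00110100 matches 0xxxxxxx → 1-byte sequence.
Byte 1: 0x34 = 00110100, payload 0110100 (7 bits).
Concatenate: 0110100 = 0x34 (7 bits → U+0034).

U+0034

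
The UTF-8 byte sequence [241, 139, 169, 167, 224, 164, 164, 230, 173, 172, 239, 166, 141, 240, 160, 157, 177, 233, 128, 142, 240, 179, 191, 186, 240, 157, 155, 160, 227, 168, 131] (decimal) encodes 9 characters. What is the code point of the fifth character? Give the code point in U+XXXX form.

U+20771

Offset 0: leading byte 0xF1 = 11110001 → 4-byte char #1 = F1 8B A9 A7.
Offset 4: leading byte 0xE0 = 11100000 → 3-byte char #2 = E0 A4 A4.
Offset 7: leading byte 0xE6 = 11100110 → 3-byte char #3 = E6 AD AC.
Offset 10: leading byte 0xEF = 11101111 → 3-byte char #4 = EF A6 8D.
Offset 13: leading byte 0xF0 = 11110000 → 4-byte char #5 = F0 A0 9D B1.
Leading byte 0xF0 = 11110000 matches 11110xxx → 4-byte sequence.
Byte 1: 0xF0 = 11110000, payload 000 (3 bits).
Byte 2: 0xA0 = 10100000 (10xxxxxx ✓), payload 100000.
Byte 3: 0x9D = 10011101 (10xxxxxx ✓), payload 011101.
Byte 4: 0xB1 = 10110001 (10xxxxxx ✓), payload 110001.
Concatenate: 000100000011101110001 = 0x20771 (21 bits → U+20771).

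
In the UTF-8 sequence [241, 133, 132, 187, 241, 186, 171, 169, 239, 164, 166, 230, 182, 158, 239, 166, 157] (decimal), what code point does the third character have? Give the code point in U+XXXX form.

U+F926

Offset 0: leading byte 0xF1 = 11110001 → 4-byte char #1 = F1 85 84 BB.
Offset 4: leading byte 0xF1 = 11110001 → 4-byte char #2 = F1 BA AB A9.
Offset 8: leading byte 0xEF = 11101111 → 3-byte char #3 = EF A4 A6.
Leading byte 0xEF = 11101111 matches 1110xxxx → 3-byte sequence.
Byte 1: 0xEF = 11101111, payload 1111 (4 bits).
Byte 2: 0xA4 = 10100100 (10xxxxxx ✓), payload 100100.
Byte 3: 0xA6 = 10100110 (10xxxxxx ✓), payload 100110.
Concatenate: 1111100100100110 = 0xF926 (16 bits → U+F926).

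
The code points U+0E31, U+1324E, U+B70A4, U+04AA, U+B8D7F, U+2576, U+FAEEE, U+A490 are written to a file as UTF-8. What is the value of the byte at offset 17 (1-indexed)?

0xBF

1-indexed offset 17 is 0-indexed offset 16.
U+0E31 → 3-byte form E0 B8 B1 at offsets 0–2.
U+1324E → 4-byte form F0 93 89 8E at offsets 3–6.
U+B70A4 → 4-byte form F2 B7 82 A4 at offsets 7–10.
U+04AA → 2-byte form D2 AA at offsets 11–12.
U+B8D7F → 4-byte form F2 B8 B5 BF at offsets 13–16.
Offset 16 falls in char 5's range; it's byte 4 of F2 B8 B5 BF = 0xBF.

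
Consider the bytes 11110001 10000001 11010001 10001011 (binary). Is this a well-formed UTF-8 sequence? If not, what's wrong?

Leading byte 0xF1 = 11110001 → 4-byte form.
Byte 3 is 0xD1 = 11010001, which is not 10xxxxxx — expected a continuation byte.

invalid (non-continuation byte where continuation expected)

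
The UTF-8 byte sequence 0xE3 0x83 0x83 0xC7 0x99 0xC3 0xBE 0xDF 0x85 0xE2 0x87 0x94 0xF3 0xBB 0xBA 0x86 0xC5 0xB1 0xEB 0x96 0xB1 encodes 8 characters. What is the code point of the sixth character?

Offset 0: leading byte 0xE3 = 11100011 → 3-byte char #1 = E3 83 83.
Offset 3: leading byte 0xC7 = 11000111 → 2-byte char #2 = C7 99.
Offset 5: leading byte 0xC3 = 11000011 → 2-byte char #3 = C3 BE.
Offset 7: leading byte 0xDF = 11011111 → 2-byte char #4 = DF 85.
Offset 9: leading byte 0xE2 = 11100010 → 3-byte char #5 = E2 87 94.
Offset 12: leading byte 0xF3 = 11110011 → 4-byte char #6 = F3 BB BA 86.
Leading byte 0xF3 = 11110011 matches 11110xxx → 4-byte sequence.
Byte 1: 0xF3 = 11110011, payload 011 (3 bits).
Byte 2: 0xBB = 10111011 (10xxxxxx ✓), payload 111011.
Byte 3: 0xBA = 10111010 (10xxxxxx ✓), payload 111010.
Byte 4: 0x86 = 10000110 (10xxxxxx ✓), payload 000110.
Concatenate: 011111011111010000110 = 0xFBE86 (21 bits → U+FBE86).

U+FBE86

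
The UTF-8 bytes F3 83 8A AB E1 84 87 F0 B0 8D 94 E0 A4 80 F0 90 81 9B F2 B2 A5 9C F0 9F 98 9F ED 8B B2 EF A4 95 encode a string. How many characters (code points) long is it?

9

Byte at offset 0: 0xF3 = 11110011 → 4-byte char (#1). Advance 4.
Byte at offset 4: 0xE1 = 11100001 → 3-byte char (#2). Advance 3.
Byte at offset 7: 0xF0 = 11110000 → 4-byte char (#3). Advance 4.
Byte at offset 11: 0xE0 = 11100000 → 3-byte char (#4). Advance 3.
Byte at offset 14: 0xF0 = 11110000 → 4-byte char (#5). Advance 4.
Byte at offset 18: 0xF2 = 11110010 → 4-byte char (#6). Advance 4.
Byte at offset 22: 0xF0 = 11110000 → 4-byte char (#7). Advance 4.
Byte at offset 26: 0xED = 11101101 → 3-byte char (#8). Advance 3.
Byte at offset 29: 0xEF = 11101111 → 3-byte char (#9). Advance 3.
Reached end at offset 32 after 9 code points.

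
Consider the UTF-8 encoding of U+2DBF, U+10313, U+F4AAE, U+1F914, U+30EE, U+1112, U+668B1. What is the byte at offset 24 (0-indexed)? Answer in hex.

U+2DBF → 3-byte form E2 B6 BF at offsets 0–2.
U+10313 → 4-byte form F0 90 8C 93 at offsets 3–6.
U+F4AAE → 4-byte form F3 B4 AA AE at offsets 7–10.
U+1F914 → 4-byte form F0 9F A4 94 at offsets 11–14.
U+30EE → 3-byte form E3 83 AE at offsets 15–17.
U+1112 → 3-byte form E1 84 92 at offsets 18–20.
U+668B1 → 4-byte form F1 A6 A2 B1 at offsets 21–24.
Offset 24 falls in char 7's range; it's byte 4 of F1 A6 A2 B1 = 0xB1.

0xB1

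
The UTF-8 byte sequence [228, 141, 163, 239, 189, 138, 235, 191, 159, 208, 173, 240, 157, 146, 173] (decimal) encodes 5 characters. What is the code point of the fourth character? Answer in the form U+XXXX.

U+042D

Offset 0: leading byte 0xE4 = 11100100 → 3-byte char #1 = E4 8D A3.
Offset 3: leading byte 0xEF = 11101111 → 3-byte char #2 = EF BD 8A.
Offset 6: leading byte 0xEB = 11101011 → 3-byte char #3 = EB BF 9F.
Offset 9: leading byte 0xD0 = 11010000 → 2-byte char #4 = D0 AD.
Leading byte 0xD0 = 11010000 matches 110xxxxx → 2-byte sequence.
Byte 1: 0xD0 = 11010000, payload 10000 (5 bits).
Byte 2: 0xAD = 10101101 (10xxxxxx ✓), payload 101101.
Concatenate: 10000101101 = 0x42D (11 bits → U+042D).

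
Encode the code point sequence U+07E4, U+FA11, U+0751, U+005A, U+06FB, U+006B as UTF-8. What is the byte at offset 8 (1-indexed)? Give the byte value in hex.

0x5A

1-indexed offset 8 is 0-indexed offset 7.
U+07E4 → 2-byte form DF A4 at offsets 0–1.
U+FA11 → 3-byte form EF A8 91 at offsets 2–4.
U+0751 → 2-byte form DD 91 at offsets 5–6.
U+005A → 1-byte form 5A at offsets 7–7.
Offset 7 falls in char 4's range; it's byte 1 of 5A = 0x5A.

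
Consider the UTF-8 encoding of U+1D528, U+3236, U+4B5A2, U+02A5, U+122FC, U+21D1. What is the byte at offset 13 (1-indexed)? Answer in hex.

1-indexed offset 13 is 0-indexed offset 12.
U+1D528 → 4-byte form F0 9D 94 A8 at offsets 0–3.
U+3236 → 3-byte form E3 88 B6 at offsets 4–6.
U+4B5A2 → 4-byte form F1 8B 96 A2 at offsets 7–10.
U+02A5 → 2-byte form CA A5 at offsets 11–12.
Offset 12 falls in char 4's range; it's byte 2 of CA A5 = 0xA5.

0xA5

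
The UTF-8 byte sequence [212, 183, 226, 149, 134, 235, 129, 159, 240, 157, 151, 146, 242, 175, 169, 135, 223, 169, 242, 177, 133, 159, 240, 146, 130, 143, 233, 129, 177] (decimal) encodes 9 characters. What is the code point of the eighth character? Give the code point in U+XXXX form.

U+1208F

Offset 0: leading byte 0xD4 = 11010100 → 2-byte char #1 = D4 B7.
Offset 2: leading byte 0xE2 = 11100010 → 3-byte char #2 = E2 95 86.
Offset 5: leading byte 0xEB = 11101011 → 3-byte char #3 = EB 81 9F.
Offset 8: leading byte 0xF0 = 11110000 → 4-byte char #4 = F0 9D 97 92.
Offset 12: leading byte 0xF2 = 11110010 → 4-byte char #5 = F2 AF A9 87.
Offset 16: leading byte 0xDF = 11011111 → 2-byte char #6 = DF A9.
Offset 18: leading byte 0xF2 = 11110010 → 4-byte char #7 = F2 B1 85 9F.
Offset 22: leading byte 0xF0 = 11110000 → 4-byte char #8 = F0 92 82 8F.
Leading byte 0xF0 = 11110000 matches 11110xxx → 4-byte sequence.
Byte 1: 0xF0 = 11110000, payload 000 (3 bits).
Byte 2: 0x92 = 10010010 (10xxxxxx ✓), payload 010010.
Byte 3: 0x82 = 10000010 (10xxxxxx ✓), payload 000010.
Byte 4: 0x8F = 10001111 (10xxxxxx ✓), payload 001111.
Concatenate: 000010010000010001111 = 0x1208F (21 bits → U+1208F).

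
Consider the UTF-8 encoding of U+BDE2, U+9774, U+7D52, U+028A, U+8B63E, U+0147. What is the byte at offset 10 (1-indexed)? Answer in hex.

0xCA

1-indexed offset 10 is 0-indexed offset 9.
U+BDE2 → 3-byte form EB B7 A2 at offsets 0–2.
U+9774 → 3-byte form E9 9D B4 at offsets 3–5.
U+7D52 → 3-byte form E7 B5 92 at offsets 6–8.
U+028A → 2-byte form CA 8A at offsets 9–10.
Offset 9 falls in char 4's range; it's byte 1 of CA 8A = 0xCA.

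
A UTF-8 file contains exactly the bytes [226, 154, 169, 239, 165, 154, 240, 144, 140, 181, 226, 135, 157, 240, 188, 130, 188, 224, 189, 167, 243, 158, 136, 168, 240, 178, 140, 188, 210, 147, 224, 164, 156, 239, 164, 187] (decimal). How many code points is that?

Byte at offset 0: 0xE2 = 11100010 → 3-byte char (#1). Advance 3.
Byte at offset 3: 0xEF = 11101111 → 3-byte char (#2). Advance 3.
Byte at offset 6: 0xF0 = 11110000 → 4-byte char (#3). Advance 4.
Byte at offset 10: 0xE2 = 11100010 → 3-byte char (#4). Advance 3.
Byte at offset 13: 0xF0 = 11110000 → 4-byte char (#5). Advance 4.
Byte at offset 17: 0xE0 = 11100000 → 3-byte char (#6). Advance 3.
Byte at offset 20: 0xF3 = 11110011 → 4-byte char (#7). Advance 4.
Byte at offset 24: 0xF0 = 11110000 → 4-byte char (#8). Advance 4.
Byte at offset 28: 0xD2 = 11010010 → 2-byte char (#9). Advance 2.
Byte at offset 30: 0xE0 = 11100000 → 3-byte char (#10). Advance 3.
Byte at offset 33: 0xEF = 11101111 → 3-byte char (#11). Advance 3.
Reached end at offset 36 after 11 code points.

11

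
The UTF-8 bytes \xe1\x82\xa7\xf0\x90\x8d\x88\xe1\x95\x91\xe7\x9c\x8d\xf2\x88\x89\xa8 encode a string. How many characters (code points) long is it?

5

Byte at offset 0: 0xE1 = 11100001 → 3-byte char (#1). Advance 3.
Byte at offset 3: 0xF0 = 11110000 → 4-byte char (#2). Advance 4.
Byte at offset 7: 0xE1 = 11100001 → 3-byte char (#3). Advance 3.
Byte at offset 10: 0xE7 = 11100111 → 3-byte char (#4). Advance 3.
Byte at offset 13: 0xF2 = 11110010 → 4-byte char (#5). Advance 4.
Reached end at offset 17 after 5 code points.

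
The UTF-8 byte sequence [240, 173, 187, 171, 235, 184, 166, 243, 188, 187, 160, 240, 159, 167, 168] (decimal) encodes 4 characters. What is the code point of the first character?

Offset 0: leading byte 0xF0 = 11110000 → 4-byte char #1 = F0 AD BB AB.
Leading byte 0xF0 = 11110000 matches 11110xxx → 4-byte sequence.
Byte 1: 0xF0 = 11110000, payload 000 (3 bits).
Byte 2: 0xAD = 10101101 (10xxxxxx ✓), payload 101101.
Byte 3: 0xBB = 10111011 (10xxxxxx ✓), payload 111011.
Byte 4: 0xAB = 10101011 (10xxxxxx ✓), payload 101011.
Concatenate: 000101101111011101011 = 0x2DEEB (21 bits → U+2DEEB).

U+2DEEB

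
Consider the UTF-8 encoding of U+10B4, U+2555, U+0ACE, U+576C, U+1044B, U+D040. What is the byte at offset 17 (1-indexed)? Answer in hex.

0xED

1-indexed offset 17 is 0-indexed offset 16.
U+10B4 → 3-byte form E1 82 B4 at offsets 0–2.
U+2555 → 3-byte form E2 95 95 at offsets 3–5.
U+0ACE → 3-byte form E0 AB 8E at offsets 6–8.
U+576C → 3-byte form E5 9D AC at offsets 9–11.
U+1044B → 4-byte form F0 90 91 8B at offsets 12–15.
U+D040 → 3-byte form ED 81 80 at offsets 16–18.
Offset 16 falls in char 6's range; it's byte 1 of ED 81 80 = 0xED.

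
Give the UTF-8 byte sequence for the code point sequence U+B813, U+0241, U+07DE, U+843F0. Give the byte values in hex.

EB A0 93 C9 81 DF 9E F2 84 8F B0

U+B813: 3-byte form → EB A0 93.
U+0241: 2-byte form → C9 81.
U+07DE: 2-byte form → DF 9E.
U+843F0: 4-byte form → F2 84 8F B0.
Concatenated (11 bytes): EB A0 93 C9 81 DF 9E F2 84 8F B0.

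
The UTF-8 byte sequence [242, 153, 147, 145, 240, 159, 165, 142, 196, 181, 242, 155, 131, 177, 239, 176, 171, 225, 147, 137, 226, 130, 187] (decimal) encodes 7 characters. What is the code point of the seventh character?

U+20BB

Offset 0: leading byte 0xF2 = 11110010 → 4-byte char #1 = F2 99 93 91.
Offset 4: leading byte 0xF0 = 11110000 → 4-byte char #2 = F0 9F A5 8E.
Offset 8: leading byte 0xC4 = 11000100 → 2-byte char #3 = C4 B5.
Offset 10: leading byte 0xF2 = 11110010 → 4-byte char #4 = F2 9B 83 B1.
Offset 14: leading byte 0xEF = 11101111 → 3-byte char #5 = EF B0 AB.
Offset 17: leading byte 0xE1 = 11100001 → 3-byte char #6 = E1 93 89.
Offset 20: leading byte 0xE2 = 11100010 → 3-byte char #7 = E2 82 BB.
Leading byte 0xE2 = 11100010 matches 1110xxxx → 3-byte sequence.
Byte 1: 0xE2 = 11100010, payload 0010 (4 bits).
Byte 2: 0x82 = 10000010 (10xxxxxx ✓), payload 000010.
Byte 3: 0xBB = 10111011 (10xxxxxx ✓), payload 111011.
Concatenate: 0010000010111011 = 0x20BB (16 bits → U+20BB).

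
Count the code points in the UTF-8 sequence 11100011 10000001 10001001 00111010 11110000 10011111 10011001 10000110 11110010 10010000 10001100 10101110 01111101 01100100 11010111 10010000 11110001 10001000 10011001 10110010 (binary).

Byte at offset 0: 0xE3 = 11100011 → 3-byte char (#1). Advance 3.
Byte at offset 3: 0x3A = 00111010 → 1-byte char (#2). Advance 1.
Byte at offset 4: 0xF0 = 11110000 → 4-byte char (#3). Advance 4.
Byte at offset 8: 0xF2 = 11110010 → 4-byte char (#4). Advance 4.
Byte at offset 12: 0x7D = 01111101 → 1-byte char (#5). Advance 1.
Byte at offset 13: 0x64 = 01100100 → 1-byte char (#6). Advance 1.
Byte at offset 14: 0xD7 = 11010111 → 2-byte char (#7). Advance 2.
Byte at offset 16: 0xF1 = 11110001 → 4-byte char (#8). Advance 4.
Reached end at offset 20 after 8 code points.

8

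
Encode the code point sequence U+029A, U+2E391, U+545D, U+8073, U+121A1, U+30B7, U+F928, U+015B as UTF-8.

CA 9A F0 AE 8E 91 E5 91 9D E8 81 B3 F0 92 86 A1 E3 82 B7 EF A4 A8 C5 9B

U+029A: 2-byte form → CA 9A.
U+2E391: 4-byte form → F0 AE 8E 91.
U+545D: 3-byte form → E5 91 9D.
U+8073: 3-byte form → E8 81 B3.
U+121A1: 4-byte form → F0 92 86 A1.
U+30B7: 3-byte form → E3 82 B7.
U+F928: 3-byte form → EF A4 A8.
U+015B: 2-byte form → C5 9B.
Concatenated (24 bytes): CA 9A F0 AE 8E 91 E5 91 9D E8 81 B3 F0 92 86 A1 E3 82 B7 EF A4 A8 C5 9B.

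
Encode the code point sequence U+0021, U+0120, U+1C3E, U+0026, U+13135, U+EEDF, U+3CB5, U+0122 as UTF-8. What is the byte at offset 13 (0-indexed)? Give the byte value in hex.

0x9F

U+0021 → 1-byte form 21 at offsets 0–0.
U+0120 → 2-byte form C4 A0 at offsets 1–2.
U+1C3E → 3-byte form E1 B0 BE at offsets 3–5.
U+0026 → 1-byte form 26 at offsets 6–6.
U+13135 → 4-byte form F0 93 84 B5 at offsets 7–10.
U+EEDF → 3-byte form EE BB 9F at offsets 11–13.
Offset 13 falls in char 6's range; it's byte 3 of EE BB 9F = 0x9F.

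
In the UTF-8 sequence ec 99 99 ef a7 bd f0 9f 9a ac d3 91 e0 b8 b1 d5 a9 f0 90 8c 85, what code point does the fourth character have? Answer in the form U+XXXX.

U+04D1

Offset 0: leading byte 0xEC = 11101100 → 3-byte char #1 = EC 99 99.
Offset 3: leading byte 0xEF = 11101111 → 3-byte char #2 = EF A7 BD.
Offset 6: leading byte 0xF0 = 11110000 → 4-byte char #3 = F0 9F 9A AC.
Offset 10: leading byte 0xD3 = 11010011 → 2-byte char #4 = D3 91.
Leading byte 0xD3 = 11010011 matches 110xxxxx → 2-byte sequence.
Byte 1: 0xD3 = 11010011, payload 10011 (5 bits).
Byte 2: 0x91 = 10010001 (10xxxxxx ✓), payload 010001.
Concatenate: 10011010001 = 0x4D1 (11 bits → U+04D1).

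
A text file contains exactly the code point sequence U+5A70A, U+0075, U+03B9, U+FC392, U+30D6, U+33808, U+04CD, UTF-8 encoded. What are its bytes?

U+5A70A: 4-byte form → F1 9A 9C 8A.
U+0075: 1-byte form → 75.
U+03B9: 2-byte form → CE B9.
U+FC392: 4-byte form → F3 BC 8E 92.
U+30D6: 3-byte form → E3 83 96.
U+33808: 4-byte form → F0 B3 A0 88.
U+04CD: 2-byte form → D3 8D.
Concatenated (20 bytes): F1 9A 9C 8A 75 CE B9 F3 BC 8E 92 E3 83 96 F0 B3 A0 88 D3 8D.

F1 9A 9C 8A 75 CE B9 F3 BC 8E 92 E3 83 96 F0 B3 A0 88 D3 8D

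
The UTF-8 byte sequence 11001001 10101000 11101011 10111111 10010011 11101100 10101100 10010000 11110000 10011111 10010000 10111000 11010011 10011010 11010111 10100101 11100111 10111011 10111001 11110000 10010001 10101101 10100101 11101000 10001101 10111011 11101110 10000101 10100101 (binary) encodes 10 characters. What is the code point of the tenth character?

U+E165

Offset 0: leading byte 0xC9 = 11001001 → 2-byte char #1 = C9 A8.
Offset 2: leading byte 0xEB = 11101011 → 3-byte char #2 = EB BF 93.
Offset 5: leading byte 0xEC = 11101100 → 3-byte char #3 = EC AC 90.
Offset 8: leading byte 0xF0 = 11110000 → 4-byte char #4 = F0 9F 90 B8.
Offset 12: leading byte 0xD3 = 11010011 → 2-byte char #5 = D3 9A.
Offset 14: leading byte 0xD7 = 11010111 → 2-byte char #6 = D7 A5.
Offset 16: leading byte 0xE7 = 11100111 → 3-byte char #7 = E7 BB B9.
Offset 19: leading byte 0xF0 = 11110000 → 4-byte char #8 = F0 91 AD A5.
Offset 23: leading byte 0xE8 = 11101000 → 3-byte char #9 = E8 8D BB.
Offset 26: leading byte 0xEE = 11101110 → 3-byte char #10 = EE 85 A5.
Leading byte 0xEE = 11101110 matches 1110xxxx → 3-byte sequence.
Byte 1: 0xEE = 11101110, payload 1110 (4 bits).
Byte 2: 0x85 = 10000101 (10xxxxxx ✓), payload 000101.
Byte 3: 0xA5 = 10100101 (10xxxxxx ✓), payload 100101.
Concatenate: 1110000101100101 = 0xE165 (16 bits → U+E165).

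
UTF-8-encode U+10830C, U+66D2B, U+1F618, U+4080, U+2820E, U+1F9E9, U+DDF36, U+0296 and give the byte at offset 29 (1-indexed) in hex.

0x96

1-indexed offset 29 is 0-indexed offset 28.
U+10830C → 4-byte form F4 88 8C 8C at offsets 0–3.
U+66D2B → 4-byte form F1 A6 B4 AB at offsets 4–7.
U+1F618 → 4-byte form F0 9F 98 98 at offsets 8–11.
U+4080 → 3-byte form E4 82 80 at offsets 12–14.
U+2820E → 4-byte form F0 A8 88 8E at offsets 15–18.
U+1F9E9 → 4-byte form F0 9F A7 A9 at offsets 19–22.
U+DDF36 → 4-byte form F3 9D BC B6 at offsets 23–26.
U+0296 → 2-byte form CA 96 at offsets 27–28.
Offset 28 falls in char 8's range; it's byte 2 of CA 96 = 0x96.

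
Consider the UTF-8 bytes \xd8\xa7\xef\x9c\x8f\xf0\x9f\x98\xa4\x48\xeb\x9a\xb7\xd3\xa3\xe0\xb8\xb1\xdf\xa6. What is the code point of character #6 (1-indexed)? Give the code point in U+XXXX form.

Offset 0: leading byte 0xD8 = 11011000 → 2-byte char #1 = D8 A7.
Offset 2: leading byte 0xEF = 11101111 → 3-byte char #2 = EF 9C 8F.
Offset 5: leading byte 0xF0 = 11110000 → 4-byte char #3 = F0 9F 98 A4.
Offset 9: leading byte 0x48 = 01001000 → 1-byte char #4 = 48.
Offset 10: leading byte 0xEB = 11101011 → 3-byte char #5 = EB 9A B7.
Offset 13: leading byte 0xD3 = 11010011 → 2-byte char #6 = D3 A3.
Leading byte 0xD3 = 11010011 matches 110xxxxx → 2-byte sequence.
Byte 1: 0xD3 = 11010011, payload 10011 (5 bits).
Byte 2: 0xA3 = 10100011 (10xxxxxx ✓), payload 100011.
Concatenate: 10011100011 = 0x4E3 (11 bits → U+04E3).

U+04E3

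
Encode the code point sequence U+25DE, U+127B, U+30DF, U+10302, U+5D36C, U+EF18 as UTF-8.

E2 97 9E E1 89 BB E3 83 9F F0 90 8C 82 F1 9D 8D AC EE BC 98

U+25DE: 3-byte form → E2 97 9E.
U+127B: 3-byte form → E1 89 BB.
U+30DF: 3-byte form → E3 83 9F.
U+10302: 4-byte form → F0 90 8C 82.
U+5D36C: 4-byte form → F1 9D 8D AC.
U+EF18: 3-byte form → EE BC 98.
Concatenated (20 bytes): E2 97 9E E1 89 BB E3 83 9F F0 90 8C 82 F1 9D 8D AC EE BC 98.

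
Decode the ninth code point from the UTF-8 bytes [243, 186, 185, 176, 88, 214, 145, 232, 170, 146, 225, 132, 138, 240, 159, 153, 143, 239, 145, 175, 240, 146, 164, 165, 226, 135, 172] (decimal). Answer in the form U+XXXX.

U+21EC

Offset 0: leading byte 0xF3 = 11110011 → 4-byte char #1 = F3 BA B9 B0.
Offset 4: leading byte 0x58 = 01011000 → 1-byte char #2 = 58.
Offset 5: leading byte 0xD6 = 11010110 → 2-byte char #3 = D6 91.
Offset 7: leading byte 0xE8 = 11101000 → 3-byte char #4 = E8 AA 92.
Offset 10: leading byte 0xE1 = 11100001 → 3-byte char #5 = E1 84 8A.
Offset 13: leading byte 0xF0 = 11110000 → 4-byte char #6 = F0 9F 99 8F.
Offset 17: leading byte 0xEF = 11101111 → 3-byte char #7 = EF 91 AF.
Offset 20: leading byte 0xF0 = 11110000 → 4-byte char #8 = F0 92 A4 A5.
Offset 24: leading byte 0xE2 = 11100010 → 3-byte char #9 = E2 87 AC.
Leading byte 0xE2 = 11100010 matches 1110xxxx → 3-byte sequence.
Byte 1: 0xE2 = 11100010, payload 0010 (4 bits).
Byte 2: 0x87 = 10000111 (10xxxxxx ✓), payload 000111.
Byte 3: 0xAC = 10101100 (10xxxxxx ✓), payload 101100.
Concatenate: 0010000111101100 = 0x21EC (16 bits → U+21EC).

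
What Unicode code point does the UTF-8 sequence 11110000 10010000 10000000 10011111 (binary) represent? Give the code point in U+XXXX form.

U+1001F

Leading byte 0xF0 = 11110000 matches 11110xxx → 4-byte sequence.
Byte 1: 0xF0 = 11110000, payload 000 (3 bits).
Byte 2: 0x90 = 10010000 (10xxxxxx ✓), payload 010000.
Byte 3: 0x80 = 10000000 (10xxxxxx ✓), payload 000000.
Byte 4: 0x9F = 10011111 (10xxxxxx ✓), payload 011111.
Concatenate: 000010000000000011111 = 0x1001F (21 bits → U+1001F).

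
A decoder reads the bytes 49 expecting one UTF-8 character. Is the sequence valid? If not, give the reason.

Leading byte 0x49 = 01001001 → 1-byte form.

valid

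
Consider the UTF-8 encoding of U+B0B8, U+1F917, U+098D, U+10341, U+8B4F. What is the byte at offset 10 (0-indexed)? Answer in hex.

U+B0B8 → 3-byte form EB 82 B8 at offsets 0–2.
U+1F917 → 4-byte form F0 9F A4 97 at offsets 3–6.
U+098D → 3-byte form E0 A6 8D at offsets 7–9.
U+10341 → 4-byte form F0 90 8D 81 at offsets 10–13.
Offset 10 falls in char 4's range; it's byte 1 of F0 90 8D 81 = 0xF0.

0xF0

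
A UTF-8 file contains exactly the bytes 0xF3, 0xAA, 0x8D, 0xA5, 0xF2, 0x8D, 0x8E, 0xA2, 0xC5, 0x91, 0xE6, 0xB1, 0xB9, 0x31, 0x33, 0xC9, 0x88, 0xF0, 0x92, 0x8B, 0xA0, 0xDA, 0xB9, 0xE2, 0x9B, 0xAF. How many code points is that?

10

Byte at offset 0: 0xF3 = 11110011 → 4-byte char (#1). Advance 4.
Byte at offset 4: 0xF2 = 11110010 → 4-byte char (#2). Advance 4.
Byte at offset 8: 0xC5 = 11000101 → 2-byte char (#3). Advance 2.
Byte at offset 10: 0xE6 = 11100110 → 3-byte char (#4). Advance 3.
Byte at offset 13: 0x31 = 00110001 → 1-byte char (#5). Advance 1.
Byte at offset 14: 0x33 = 00110011 → 1-byte char (#6). Advance 1.
Byte at offset 15: 0xC9 = 11001001 → 2-byte char (#7). Advance 2.
Byte at offset 17: 0xF0 = 11110000 → 4-byte char (#8). Advance 4.
Byte at offset 21: 0xDA = 11011010 → 2-byte char (#9). Advance 2.
Byte at offset 23: 0xE2 = 11100010 → 3-byte char (#10). Advance 3.
Reached end at offset 26 after 10 code points.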